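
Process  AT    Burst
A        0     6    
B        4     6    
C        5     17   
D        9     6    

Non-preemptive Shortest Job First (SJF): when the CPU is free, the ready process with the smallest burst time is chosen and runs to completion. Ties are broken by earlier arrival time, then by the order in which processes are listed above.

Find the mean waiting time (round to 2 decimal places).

Gantt: | A 0-6 | B 6-12 | D 12-18 | C 18-35 |
Completion: A=6  B=12  C=35  D=18
Turnaround (C−A): A=6  B=8  C=30  D=9
Waiting times: A=0, B=2, C=13, D=3
Average waiting = (0+2+13+3) / 4 = 18/4 = 4.50

4.50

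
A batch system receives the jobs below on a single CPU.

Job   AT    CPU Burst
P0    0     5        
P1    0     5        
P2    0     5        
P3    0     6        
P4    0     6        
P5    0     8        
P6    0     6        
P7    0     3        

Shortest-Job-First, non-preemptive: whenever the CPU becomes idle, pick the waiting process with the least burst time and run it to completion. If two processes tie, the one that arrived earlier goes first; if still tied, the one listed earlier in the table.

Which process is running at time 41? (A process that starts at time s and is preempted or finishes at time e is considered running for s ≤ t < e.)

Timeline: | P7 0-3 | P0 3-8 | P1 8-13 | P2 13-18 | P3 18-24 | P4 24-30 | P6 30-36 | P5 36-44 |
Completion: P0=8  P1=13  P2=18  P3=24  P4=30  P5=44  P6=36  P7=3
Turnaround (C−A): P0=8  P1=13  P2=18  P3=24  P4=30  P5=44  P6=36  P7=3

P5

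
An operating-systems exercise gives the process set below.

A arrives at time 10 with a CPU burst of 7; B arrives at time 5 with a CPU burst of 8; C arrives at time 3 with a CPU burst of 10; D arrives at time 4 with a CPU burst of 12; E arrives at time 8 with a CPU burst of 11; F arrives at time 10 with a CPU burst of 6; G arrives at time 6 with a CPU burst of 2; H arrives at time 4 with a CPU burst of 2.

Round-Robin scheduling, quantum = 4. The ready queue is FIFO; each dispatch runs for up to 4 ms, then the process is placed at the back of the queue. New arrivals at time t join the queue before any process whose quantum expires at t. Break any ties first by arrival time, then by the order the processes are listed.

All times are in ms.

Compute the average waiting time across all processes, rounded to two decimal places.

29.63

Gantt: | idle 0-3 | C 3-7 | D 7-11 | H 11-13 | B 13-17 | G 17-19 | C 19-23 | E 23-27 | A 27-31 | F 31-35 | D 35-39 | B 39-43 | C 43-45 | E 45-49 | A 49-52 | F 52-54 | D 54-58 | E 58-61 |
Completion: A=52  B=43  C=45  D=58  E=61  F=54  G=19  H=13
Turnaround (C−A): A=42  B=38  C=42  D=54  E=53  F=44  G=13  H=9
Waiting times: A=35, B=30, C=32, D=42, E=42, F=38, G=11, H=7
Average waiting = (35+30+32+42+42+38+11+7) / 8 = 237/8 = 29.63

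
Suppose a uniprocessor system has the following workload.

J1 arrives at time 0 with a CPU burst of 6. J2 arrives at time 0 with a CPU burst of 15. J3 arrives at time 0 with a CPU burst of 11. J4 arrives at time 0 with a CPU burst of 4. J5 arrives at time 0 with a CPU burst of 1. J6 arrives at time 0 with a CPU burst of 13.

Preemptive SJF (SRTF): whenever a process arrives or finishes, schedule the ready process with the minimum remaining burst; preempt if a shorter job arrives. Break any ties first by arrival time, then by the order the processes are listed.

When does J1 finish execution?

Timeline: | J5 0-1 | J4 1-5 | J1 5-11 | J3 11-22 | J6 22-35 | J2 35-50 |
Completion: J1=11  J2=50  J3=22  J4=5  J5=1  J6=35

11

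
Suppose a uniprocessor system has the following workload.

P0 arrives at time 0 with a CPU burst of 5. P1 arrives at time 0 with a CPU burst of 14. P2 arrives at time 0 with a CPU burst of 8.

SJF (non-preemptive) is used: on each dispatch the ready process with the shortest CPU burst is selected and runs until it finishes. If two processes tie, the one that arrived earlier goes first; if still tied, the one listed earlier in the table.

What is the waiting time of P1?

13

Timeline: | P0 0-5 | P2 5-13 | P1 13-27 |
Completion: P0=5  P1=27  P2=13
Turnaround (C−A): P0=5  P1=27  P2=13
Waiting(P1) = turnaround − burst = 27 − 14 = 13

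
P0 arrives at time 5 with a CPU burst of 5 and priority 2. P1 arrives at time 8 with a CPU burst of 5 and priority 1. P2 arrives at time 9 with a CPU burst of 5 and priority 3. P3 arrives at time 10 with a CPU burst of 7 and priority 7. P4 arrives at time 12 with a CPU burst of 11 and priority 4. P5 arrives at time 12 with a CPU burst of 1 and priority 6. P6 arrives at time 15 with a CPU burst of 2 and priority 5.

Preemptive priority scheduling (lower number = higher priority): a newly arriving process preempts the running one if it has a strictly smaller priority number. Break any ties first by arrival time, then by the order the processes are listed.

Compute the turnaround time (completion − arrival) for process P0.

Gantt: | idle 0-5 | P0 5-8 | P1 8-13 | P0 13-15 | P2 15-20 | P4 20-31 | P6 31-33 | P5 33-34 | P3 34-41 |
Completion: P0=15  P1=13  P2=20  P3=41  P4=31  P5=34  P6=33
Turnaround(P0) = completion − arrival = 15 − 5 = 10

10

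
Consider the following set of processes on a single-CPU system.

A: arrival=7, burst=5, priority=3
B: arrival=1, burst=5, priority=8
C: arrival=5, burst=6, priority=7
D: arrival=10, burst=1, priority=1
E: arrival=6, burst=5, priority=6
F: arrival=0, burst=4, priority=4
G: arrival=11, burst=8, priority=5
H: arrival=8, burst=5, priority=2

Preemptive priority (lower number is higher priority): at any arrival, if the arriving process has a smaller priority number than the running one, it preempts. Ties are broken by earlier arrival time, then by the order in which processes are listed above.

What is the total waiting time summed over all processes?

90

Timeline: | F 0-4 | B 4-5 | C 5-6 | E 6-7 | A 7-8 | H 8-10 | D 10-11 | H 11-14 | A 14-18 | G 18-26 | E 26-30 | C 30-35 | B 35-39 |
Completion: A=18  B=39  C=35  D=11  E=30  F=4  G=26  H=14
Turnaround (C−A): A=11  B=38  C=30  D=1  E=24  F=4  G=15  H=6
Waiting = turnaround − burst: A=6, B=33, C=24, D=0, E=19, F=0, G=7, H=1
Total waiting = 6 + 33 + 24 + 0 + 19 + 0 + 7 + 1 = 90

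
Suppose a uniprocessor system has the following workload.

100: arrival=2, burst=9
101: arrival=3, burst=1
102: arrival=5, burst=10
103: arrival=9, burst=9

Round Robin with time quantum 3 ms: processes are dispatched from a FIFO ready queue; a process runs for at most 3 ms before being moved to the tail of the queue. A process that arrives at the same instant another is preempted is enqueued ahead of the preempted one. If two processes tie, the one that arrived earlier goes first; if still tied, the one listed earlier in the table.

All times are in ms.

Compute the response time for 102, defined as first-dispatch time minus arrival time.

1

Timeline: | idle 0-2 | 100 2-5 | 101 5-6 | 102 6-9 | 100 9-12 | 103 12-15 | 102 15-18 | 100 18-21 | 103 21-24 | 102 24-27 | 103 27-30 | 102 30-31 |
Completion: 100=21  101=6  102=31  103=30
Response(102) = first start − arrival = 6 − 5 = 1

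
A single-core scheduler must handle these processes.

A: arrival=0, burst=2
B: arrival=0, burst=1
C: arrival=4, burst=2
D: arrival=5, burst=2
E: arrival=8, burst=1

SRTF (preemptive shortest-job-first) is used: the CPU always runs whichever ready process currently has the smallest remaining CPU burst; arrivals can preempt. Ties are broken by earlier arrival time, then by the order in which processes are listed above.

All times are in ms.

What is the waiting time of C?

Schedule: | B 0-1 | A 1-3 | idle 3-4 | C 4-6 | D 6-8 | E 8-9 |
Completion: A=3  B=1  C=6  D=8  E=9
Waiting(C) = turnaround − burst = 2 − 2 = 0

0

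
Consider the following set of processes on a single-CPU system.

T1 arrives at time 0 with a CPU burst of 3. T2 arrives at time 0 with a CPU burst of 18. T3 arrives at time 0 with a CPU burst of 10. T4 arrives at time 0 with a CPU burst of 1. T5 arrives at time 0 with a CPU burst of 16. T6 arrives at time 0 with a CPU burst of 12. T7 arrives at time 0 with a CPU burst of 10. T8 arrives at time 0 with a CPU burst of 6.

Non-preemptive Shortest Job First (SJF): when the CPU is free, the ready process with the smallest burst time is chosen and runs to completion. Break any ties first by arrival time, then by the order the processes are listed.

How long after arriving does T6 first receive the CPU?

Timeline: | T4 0-1 | T1 1-4 | T8 4-10 | T3 10-20 | T7 20-30 | T6 30-42 | T5 42-58 | T2 58-76 |
Completion: T1=4  T2=76  T3=20  T4=1  T5=58  T6=42  T7=30  T8=10
Response(T6) = first start − arrival = 30 − 0 = 30

30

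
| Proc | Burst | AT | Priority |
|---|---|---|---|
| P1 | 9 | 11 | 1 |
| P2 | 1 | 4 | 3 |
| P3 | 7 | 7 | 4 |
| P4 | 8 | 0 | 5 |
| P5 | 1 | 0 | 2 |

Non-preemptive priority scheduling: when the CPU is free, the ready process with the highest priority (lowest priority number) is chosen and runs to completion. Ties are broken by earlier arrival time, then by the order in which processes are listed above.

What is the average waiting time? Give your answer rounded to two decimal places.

Schedule: | P5 0-1 | P4 1-9 | P2 9-10 | P3 10-17 | P1 17-26 |
Completion: P1=26  P2=10  P3=17  P4=9  P5=1
Waiting times: P1=6, P2=5, P3=3, P4=1, P5=0
Average waiting = (6+5+3+1+0) / 5 = 15/5 = 3.00

3.00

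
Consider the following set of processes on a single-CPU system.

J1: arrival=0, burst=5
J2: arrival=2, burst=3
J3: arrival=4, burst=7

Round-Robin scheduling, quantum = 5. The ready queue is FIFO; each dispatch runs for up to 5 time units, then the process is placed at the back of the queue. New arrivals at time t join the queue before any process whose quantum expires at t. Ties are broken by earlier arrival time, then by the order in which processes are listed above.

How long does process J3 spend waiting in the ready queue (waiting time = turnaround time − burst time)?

Timeline: | J1 0-5 | J2 5-8 | J3 8-15 |
Completion: J1=5  J2=8  J3=15
Waiting(J3) = turnaround − burst = 11 − 7 = 4

4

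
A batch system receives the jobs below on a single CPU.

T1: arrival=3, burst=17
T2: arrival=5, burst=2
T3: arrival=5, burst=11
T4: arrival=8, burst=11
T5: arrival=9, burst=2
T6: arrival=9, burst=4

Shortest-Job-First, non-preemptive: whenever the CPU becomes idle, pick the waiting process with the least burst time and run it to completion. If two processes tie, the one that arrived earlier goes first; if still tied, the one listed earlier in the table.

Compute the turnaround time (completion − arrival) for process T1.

Schedule: | idle 0-3 | T1 3-20 | T2 20-22 | T5 22-24 | T6 24-28 | T3 28-39 | T4 39-50 |
Completion: T1=20  T2=22  T3=39  T4=50  T5=24  T6=28
Turnaround (C−A): T1=17  T2=17  T3=34  T4=42  T5=15  T6=19
Turnaround(T1) = completion − arrival = 20 − 3 = 17

17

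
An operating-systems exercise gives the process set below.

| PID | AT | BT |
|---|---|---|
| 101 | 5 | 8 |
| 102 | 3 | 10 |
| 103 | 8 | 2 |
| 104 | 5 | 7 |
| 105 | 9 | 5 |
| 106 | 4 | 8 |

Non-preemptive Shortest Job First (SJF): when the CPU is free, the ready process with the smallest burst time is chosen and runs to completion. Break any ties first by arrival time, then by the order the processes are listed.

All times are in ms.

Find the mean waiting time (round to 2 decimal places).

Schedule: | idle 0-3 | 102 3-13 | 103 13-15 | 105 15-20 | 104 20-27 | 106 27-35 | 101 35-43 |
Completion: 101=43  102=13  103=15  104=27  105=20  106=35
Turnaround (C−A): 101=38  102=10  103=7  104=22  105=11  106=31
Waiting times: 101=30, 102=0, 103=5, 104=15, 105=6, 106=23
Average waiting = (30+0+5+15+6+23) / 6 = 79/6 = 13.17

13.17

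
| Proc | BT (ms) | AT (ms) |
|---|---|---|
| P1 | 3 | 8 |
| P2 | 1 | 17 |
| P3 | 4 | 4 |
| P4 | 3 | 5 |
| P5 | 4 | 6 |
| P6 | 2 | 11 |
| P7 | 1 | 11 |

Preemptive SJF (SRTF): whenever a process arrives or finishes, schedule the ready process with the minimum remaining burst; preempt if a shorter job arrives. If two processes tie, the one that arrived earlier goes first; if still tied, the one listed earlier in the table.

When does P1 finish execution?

17

Gantt: | idle 0-4 | P3 4-8 | P4 8-11 | P7 11-12 | P6 12-14 | P1 14-17 | P2 17-18 | P5 18-22 |
Completion: P1=17  P2=18  P3=8  P4=11  P5=22  P6=14  P7=12
Turnaround (C−A): P1=9  P2=1  P3=4  P4=6  P5=16  P6=3  P7=1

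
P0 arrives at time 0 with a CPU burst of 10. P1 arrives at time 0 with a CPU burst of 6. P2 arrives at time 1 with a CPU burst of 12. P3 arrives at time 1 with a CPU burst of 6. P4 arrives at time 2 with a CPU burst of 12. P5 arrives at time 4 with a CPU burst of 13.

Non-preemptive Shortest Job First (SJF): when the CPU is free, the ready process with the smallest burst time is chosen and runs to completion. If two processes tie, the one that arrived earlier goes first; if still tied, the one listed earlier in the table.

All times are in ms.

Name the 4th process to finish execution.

P2

Gantt: | P1 0-6 | P3 6-12 | P0 12-22 | P2 22-34 | P4 34-46 | P5 46-59 |
Completion: P0=22  P1=6  P2=34  P3=12  P4=46  P5=59
Finish order: P1 → P3 → P0 → P2 → P4 → P5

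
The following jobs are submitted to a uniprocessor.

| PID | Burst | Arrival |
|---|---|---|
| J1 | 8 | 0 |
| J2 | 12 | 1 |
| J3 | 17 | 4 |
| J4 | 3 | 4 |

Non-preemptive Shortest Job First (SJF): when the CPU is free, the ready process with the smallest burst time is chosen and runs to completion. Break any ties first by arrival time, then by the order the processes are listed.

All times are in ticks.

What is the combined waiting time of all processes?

Timeline: | J1 0-8 | J4 8-11 | J2 11-23 | J3 23-40 |
Completion: J1=8  J2=23  J3=40  J4=11
Waiting = turnaround − burst: J1=0, J2=10, J3=19, J4=4
Total waiting = 0 + 10 + 19 + 4 = 33

33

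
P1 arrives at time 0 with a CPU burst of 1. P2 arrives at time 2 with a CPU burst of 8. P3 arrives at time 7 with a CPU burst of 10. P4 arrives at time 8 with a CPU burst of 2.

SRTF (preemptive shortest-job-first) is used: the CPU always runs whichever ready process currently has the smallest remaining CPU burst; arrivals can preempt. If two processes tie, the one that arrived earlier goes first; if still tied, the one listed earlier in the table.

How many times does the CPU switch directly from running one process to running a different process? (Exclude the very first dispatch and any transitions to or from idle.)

Gantt: | P1 0-1 | idle 1-2 | P2 2-10 | P4 10-12 | P3 12-22 |
Completion: P1=1  P2=10  P3=22  P4=12

2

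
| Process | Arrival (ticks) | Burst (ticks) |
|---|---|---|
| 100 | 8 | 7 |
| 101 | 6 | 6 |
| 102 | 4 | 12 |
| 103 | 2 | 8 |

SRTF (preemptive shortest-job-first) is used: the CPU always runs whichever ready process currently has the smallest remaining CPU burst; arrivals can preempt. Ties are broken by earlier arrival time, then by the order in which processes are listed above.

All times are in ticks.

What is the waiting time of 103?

Schedule: | idle 0-2 | 103 2-10 | 101 10-16 | 100 16-23 | 102 23-35 |
Completion: 100=23  101=16  102=35  103=10
Turnaround (C−A): 100=15  101=10  102=31  103=8
Waiting(103) = turnaround − burst = 8 − 8 = 0

0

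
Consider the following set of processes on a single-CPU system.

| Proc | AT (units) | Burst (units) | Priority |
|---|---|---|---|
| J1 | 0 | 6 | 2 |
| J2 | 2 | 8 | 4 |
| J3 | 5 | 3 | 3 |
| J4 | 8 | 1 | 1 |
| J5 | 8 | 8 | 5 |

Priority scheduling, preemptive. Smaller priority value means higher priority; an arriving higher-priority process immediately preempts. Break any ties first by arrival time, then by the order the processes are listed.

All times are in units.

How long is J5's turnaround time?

Gantt: | J1 0-6 | J3 6-8 | J4 8-9 | J3 9-10 | J2 10-18 | J5 18-26 |
Completion: J1=6  J2=18  J3=10  J4=9  J5=26
Turnaround(J5) = completion − arrival = 26 − 8 = 18

18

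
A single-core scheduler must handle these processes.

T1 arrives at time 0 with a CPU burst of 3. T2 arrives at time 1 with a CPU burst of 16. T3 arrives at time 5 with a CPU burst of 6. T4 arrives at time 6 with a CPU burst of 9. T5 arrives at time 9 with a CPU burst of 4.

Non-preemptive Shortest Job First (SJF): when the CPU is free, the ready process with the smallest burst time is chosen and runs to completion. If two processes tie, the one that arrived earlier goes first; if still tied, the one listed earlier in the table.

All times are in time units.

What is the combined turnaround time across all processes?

91

Gantt: | T1 0-3 | T2 3-19 | T5 19-23 | T3 23-29 | T4 29-38 |
Completion: T1=3  T2=19  T3=29  T4=38  T5=23
Turnaround = completion − arrival: T1=3, T2=18, T3=24, T4=32, T5=14
Total turnaround = 3 + 18 + 24 + 32 + 14 = 91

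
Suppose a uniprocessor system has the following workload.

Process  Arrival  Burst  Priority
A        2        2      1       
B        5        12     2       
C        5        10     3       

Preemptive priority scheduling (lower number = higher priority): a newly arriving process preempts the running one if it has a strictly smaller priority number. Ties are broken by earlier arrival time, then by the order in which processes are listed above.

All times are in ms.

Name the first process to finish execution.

Timeline: | idle 0-2 | A 2-4 | idle 4-5 | B 5-17 | C 17-27 |
Completion: A=4  B=17  C=27
Turnaround (C−A): A=2  B=12  C=22
Finish order: A → B → C

A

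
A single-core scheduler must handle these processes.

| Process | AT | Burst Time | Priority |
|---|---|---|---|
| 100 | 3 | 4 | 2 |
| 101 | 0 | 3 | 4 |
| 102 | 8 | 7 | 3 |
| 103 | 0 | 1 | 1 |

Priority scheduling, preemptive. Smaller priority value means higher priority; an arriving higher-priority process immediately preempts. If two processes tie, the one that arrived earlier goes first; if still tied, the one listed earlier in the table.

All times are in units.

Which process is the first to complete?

Gantt: | 103 0-1 | 101 1-3 | 100 3-7 | 101 7-8 | 102 8-15 |
Completion: 100=7  101=8  102=15  103=1
Turnaround (C−A): 100=4  101=8  102=7  103=1
Finish order: 103 → 100 → 101 → 102

103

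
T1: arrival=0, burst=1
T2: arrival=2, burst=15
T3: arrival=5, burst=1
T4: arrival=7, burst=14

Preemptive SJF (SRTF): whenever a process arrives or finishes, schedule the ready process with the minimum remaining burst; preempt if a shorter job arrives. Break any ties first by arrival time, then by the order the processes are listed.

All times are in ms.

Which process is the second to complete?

Timeline: | T1 0-1 | idle 1-2 | T2 2-5 | T3 5-6 | T2 6-18 | T4 18-32 |
Completion: T1=1  T2=18  T3=6  T4=32
Turnaround (C−A): T1=1  T2=16  T3=1  T4=25
Finish order: T1 → T3 → T2 → T4

T3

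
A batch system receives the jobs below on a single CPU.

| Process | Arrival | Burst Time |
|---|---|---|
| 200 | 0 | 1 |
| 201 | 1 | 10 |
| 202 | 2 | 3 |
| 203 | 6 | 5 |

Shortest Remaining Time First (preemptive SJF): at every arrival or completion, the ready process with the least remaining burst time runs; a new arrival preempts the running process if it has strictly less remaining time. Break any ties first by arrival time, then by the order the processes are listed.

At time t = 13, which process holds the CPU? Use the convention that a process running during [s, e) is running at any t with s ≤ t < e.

201

Schedule: | 200 0-1 | 201 1-2 | 202 2-5 | 201 5-6 | 203 6-11 | 201 11-19 |
Completion: 200=1  201=19  202=5  203=11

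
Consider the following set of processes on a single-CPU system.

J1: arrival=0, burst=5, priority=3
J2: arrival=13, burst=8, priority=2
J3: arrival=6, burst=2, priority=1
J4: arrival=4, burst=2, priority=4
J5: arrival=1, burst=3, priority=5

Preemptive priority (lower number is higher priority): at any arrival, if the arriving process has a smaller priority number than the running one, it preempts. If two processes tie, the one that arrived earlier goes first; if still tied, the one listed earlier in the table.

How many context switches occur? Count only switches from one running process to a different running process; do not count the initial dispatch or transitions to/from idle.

Gantt: | J1 0-5 | J4 5-6 | J3 6-8 | J4 8-9 | J5 9-12 | idle 12-13 | J2 13-21 |
Completion: J1=5  J2=21  J3=8  J4=9  J5=12
Turnaround (C−A): J1=5  J2=8  J3=2  J4=5  J5=11

4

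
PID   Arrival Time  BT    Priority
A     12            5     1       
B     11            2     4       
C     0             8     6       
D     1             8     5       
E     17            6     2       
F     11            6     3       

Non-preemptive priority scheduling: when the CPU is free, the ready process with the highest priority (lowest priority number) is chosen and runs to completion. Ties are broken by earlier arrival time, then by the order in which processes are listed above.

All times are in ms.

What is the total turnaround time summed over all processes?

Gantt: | C 0-8 | D 8-16 | A 16-21 | E 21-27 | F 27-33 | B 33-35 |
Completion: A=21  B=35  C=8  D=16  E=27  F=33
Turnaround (C−A): A=9  B=24  C=8  D=15  E=10  F=22
Turnaround = completion − arrival: A=9, B=24, C=8, D=15, E=10, F=22
Total turnaround = 9 + 24 + 8 + 15 + 10 + 22 = 88

88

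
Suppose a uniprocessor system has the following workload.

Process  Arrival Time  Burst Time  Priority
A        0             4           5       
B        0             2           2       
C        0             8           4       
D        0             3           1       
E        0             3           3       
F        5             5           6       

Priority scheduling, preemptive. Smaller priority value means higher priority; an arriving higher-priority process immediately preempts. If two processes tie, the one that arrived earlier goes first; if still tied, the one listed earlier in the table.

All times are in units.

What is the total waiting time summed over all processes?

Gantt: | D 0-3 | B 3-5 | E 5-8 | C 8-16 | A 16-20 | F 20-25 |
Completion: A=20  B=5  C=16  D=3  E=8  F=25
Waiting = turnaround − burst: A=16, B=3, C=8, D=0, E=5, F=15
Total waiting = 16 + 3 + 8 + 0 + 5 + 15 = 47

47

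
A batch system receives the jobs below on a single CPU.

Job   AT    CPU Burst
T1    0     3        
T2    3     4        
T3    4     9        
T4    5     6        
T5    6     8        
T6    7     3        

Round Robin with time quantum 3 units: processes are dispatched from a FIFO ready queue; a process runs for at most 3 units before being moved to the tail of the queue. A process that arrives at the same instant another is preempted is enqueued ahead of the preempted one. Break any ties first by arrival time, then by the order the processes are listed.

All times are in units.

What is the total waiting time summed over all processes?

69

Gantt: | T1 0-3 | T2 3-6 | T3 6-9 | T4 9-12 | T5 12-15 | T2 15-16 | T6 16-19 | T3 19-22 | T4 22-25 | T5 25-28 | T3 28-31 | T5 31-33 |
Completion: T1=3  T2=16  T3=31  T4=25  T5=33  T6=19
Waiting = turnaround − burst: T1=0, T2=9, T3=18, T4=14, T5=19, T6=9
Total waiting = 0 + 9 + 18 + 14 + 19 + 9 = 69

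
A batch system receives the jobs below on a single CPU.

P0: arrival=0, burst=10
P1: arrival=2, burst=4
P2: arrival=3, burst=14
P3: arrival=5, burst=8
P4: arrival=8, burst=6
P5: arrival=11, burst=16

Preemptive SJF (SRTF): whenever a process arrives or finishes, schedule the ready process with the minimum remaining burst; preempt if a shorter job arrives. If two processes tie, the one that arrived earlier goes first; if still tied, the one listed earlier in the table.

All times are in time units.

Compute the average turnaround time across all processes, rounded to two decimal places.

23.17

Timeline: | P0 0-2 | P1 2-6 | P0 6-14 | P4 14-20 | P3 20-28 | P2 28-42 | P5 42-58 |
Completion: P0=14  P1=6  P2=42  P3=28  P4=20  P5=58
Turnaround (C−A): P0=14  P1=4  P2=39  P3=23  P4=12  P5=47
Turnaround times: P0=14, P1=4, P2=39, P3=23, P4=12, P5=47
Average turnaround = (14+4+39+23+12+47) / 6 = 139/6 = 23.17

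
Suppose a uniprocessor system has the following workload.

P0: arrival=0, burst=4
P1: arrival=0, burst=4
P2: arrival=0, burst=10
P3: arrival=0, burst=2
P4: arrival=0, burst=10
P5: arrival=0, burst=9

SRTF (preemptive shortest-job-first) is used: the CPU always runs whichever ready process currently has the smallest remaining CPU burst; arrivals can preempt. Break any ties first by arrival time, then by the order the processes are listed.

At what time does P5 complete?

Schedule: | P3 0-2 | P0 2-6 | P1 6-10 | P5 10-19 | P2 19-29 | P4 29-39 |
Completion: P0=6  P1=10  P2=29  P3=2  P4=39  P5=19
Turnaround (C−A): P0=6  P1=10  P2=29  P3=2  P4=39  P5=19

19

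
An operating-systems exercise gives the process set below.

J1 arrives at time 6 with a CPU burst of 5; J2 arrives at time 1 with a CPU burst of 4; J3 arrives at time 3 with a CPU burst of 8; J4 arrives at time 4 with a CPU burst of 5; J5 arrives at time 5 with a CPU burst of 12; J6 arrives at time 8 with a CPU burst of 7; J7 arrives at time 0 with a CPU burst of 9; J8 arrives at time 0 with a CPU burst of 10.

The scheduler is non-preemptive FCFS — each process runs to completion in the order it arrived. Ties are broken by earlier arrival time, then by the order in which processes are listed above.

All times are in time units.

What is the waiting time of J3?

20

Schedule: | J7 0-9 | J8 9-19 | J2 19-23 | J3 23-31 | J4 31-36 | J5 36-48 | J1 48-53 | J6 53-60 |
Completion: J1=53  J2=23  J3=31  J4=36  J5=48  J6=60  J7=9  J8=19
Turnaround (C−A): J1=47  J2=22  J3=28  J4=32  J5=43  J6=52  J7=9  J8=19
Waiting(J3) = turnaround − burst = 28 − 8 = 20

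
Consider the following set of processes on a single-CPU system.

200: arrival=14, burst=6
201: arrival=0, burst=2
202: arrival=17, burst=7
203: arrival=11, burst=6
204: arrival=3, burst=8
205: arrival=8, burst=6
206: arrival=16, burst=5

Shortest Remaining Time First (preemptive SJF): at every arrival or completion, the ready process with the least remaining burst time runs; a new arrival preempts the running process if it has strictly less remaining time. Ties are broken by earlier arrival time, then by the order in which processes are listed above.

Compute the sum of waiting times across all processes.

Timeline: | 201 0-2 | idle 2-3 | 204 3-11 | 205 11-17 | 206 17-22 | 203 22-28 | 200 28-34 | 202 34-41 |
Completion: 200=34  201=2  202=41  203=28  204=11  205=17  206=22
Waiting = turnaround − burst: 200=14, 201=0, 202=17, 203=11, 204=0, 205=3, 206=1
Total waiting = 14 + 0 + 17 + 11 + 0 + 3 + 1 = 46

46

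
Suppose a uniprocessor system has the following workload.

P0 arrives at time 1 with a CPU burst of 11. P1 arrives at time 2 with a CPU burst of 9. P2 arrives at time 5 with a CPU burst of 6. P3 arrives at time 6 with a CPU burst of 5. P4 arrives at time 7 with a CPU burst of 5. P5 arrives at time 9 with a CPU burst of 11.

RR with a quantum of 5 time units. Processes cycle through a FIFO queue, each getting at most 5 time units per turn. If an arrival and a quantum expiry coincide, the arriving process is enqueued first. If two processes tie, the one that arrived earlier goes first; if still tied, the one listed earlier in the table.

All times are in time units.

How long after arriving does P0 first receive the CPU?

Schedule: | idle 0-1 | P0 1-6 | P1 6-11 | P2 11-16 | P3 16-21 | P0 21-26 | P4 26-31 | P5 31-36 | P1 36-40 | P2 40-41 | P0 41-42 | P5 42-48 |
Completion: P0=42  P1=40  P2=41  P3=21  P4=31  P5=48
Response(P0) = first start − arrival = 1 − 1 = 0

0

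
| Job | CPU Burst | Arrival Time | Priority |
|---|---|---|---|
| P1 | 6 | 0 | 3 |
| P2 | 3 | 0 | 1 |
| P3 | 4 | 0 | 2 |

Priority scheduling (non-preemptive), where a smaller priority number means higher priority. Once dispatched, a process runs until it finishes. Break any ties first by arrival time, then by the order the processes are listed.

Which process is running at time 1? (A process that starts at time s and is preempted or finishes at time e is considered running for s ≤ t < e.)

P2

Schedule: | P2 0-3 | P3 3-7 | P1 7-13 |
Completion: P1=13  P2=3  P3=7
Turnaround (C−A): P1=13  P2=3  P3=7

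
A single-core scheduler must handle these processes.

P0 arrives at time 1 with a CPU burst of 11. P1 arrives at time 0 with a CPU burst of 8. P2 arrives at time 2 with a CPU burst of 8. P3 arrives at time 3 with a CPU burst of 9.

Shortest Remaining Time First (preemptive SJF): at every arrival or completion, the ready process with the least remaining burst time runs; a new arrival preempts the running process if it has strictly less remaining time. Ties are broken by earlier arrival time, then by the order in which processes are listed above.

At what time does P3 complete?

25

Timeline: | P1 0-8 | P2 8-16 | P3 16-25 | P0 25-36 |
Completion: P0=36  P1=8  P2=16  P3=25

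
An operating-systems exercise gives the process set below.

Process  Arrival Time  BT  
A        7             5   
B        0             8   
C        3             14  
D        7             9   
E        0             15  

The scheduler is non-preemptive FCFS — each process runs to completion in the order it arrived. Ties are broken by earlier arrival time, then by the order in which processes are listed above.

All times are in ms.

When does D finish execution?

51

Timeline: | B 0-8 | E 8-23 | C 23-37 | A 37-42 | D 42-51 |
Completion: A=42  B=8  C=37  D=51  E=23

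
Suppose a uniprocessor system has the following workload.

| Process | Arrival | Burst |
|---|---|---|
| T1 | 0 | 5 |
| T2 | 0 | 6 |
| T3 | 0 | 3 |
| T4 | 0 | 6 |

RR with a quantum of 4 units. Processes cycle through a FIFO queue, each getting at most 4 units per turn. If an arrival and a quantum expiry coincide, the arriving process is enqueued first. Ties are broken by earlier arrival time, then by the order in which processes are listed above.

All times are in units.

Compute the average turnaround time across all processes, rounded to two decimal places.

Schedule: | T1 0-4 | T2 4-8 | T3 8-11 | T4 11-15 | T1 15-16 | T2 16-18 | T4 18-20 |
Completion: T1=16  T2=18  T3=11  T4=20
Turnaround (C−A): T1=16  T2=18  T3=11  T4=20
Turnaround times: T1=16, T2=18, T3=11, T4=20
Average turnaround = (16+18+11+20) / 4 = 65/4 = 16.25

16.25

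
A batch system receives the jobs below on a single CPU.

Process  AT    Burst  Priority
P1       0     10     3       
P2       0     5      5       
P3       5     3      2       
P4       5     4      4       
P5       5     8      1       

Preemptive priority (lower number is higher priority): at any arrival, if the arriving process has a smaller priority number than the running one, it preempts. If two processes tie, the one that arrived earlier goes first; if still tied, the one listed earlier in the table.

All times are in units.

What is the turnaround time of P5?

Timeline: | P1 0-5 | P5 5-13 | P3 13-16 | P1 16-21 | P4 21-25 | P2 25-30 |
Completion: P1=21  P2=30  P3=16  P4=25  P5=13
Turnaround(P5) = completion − arrival = 13 − 5 = 8

8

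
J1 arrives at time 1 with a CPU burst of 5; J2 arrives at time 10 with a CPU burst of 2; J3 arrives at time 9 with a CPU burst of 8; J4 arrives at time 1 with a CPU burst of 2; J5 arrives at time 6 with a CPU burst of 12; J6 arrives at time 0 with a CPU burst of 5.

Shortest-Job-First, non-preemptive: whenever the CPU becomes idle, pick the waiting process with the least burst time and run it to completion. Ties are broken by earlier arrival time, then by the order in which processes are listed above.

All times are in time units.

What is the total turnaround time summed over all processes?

67

Schedule: | J6 0-5 | J4 5-7 | J1 7-12 | J2 12-14 | J3 14-22 | J5 22-34 |
Completion: J1=12  J2=14  J3=22  J4=7  J5=34  J6=5
Turnaround (C−A): J1=11  J2=4  J3=13  J4=6  J5=28  J6=5
Turnaround = completion − arrival: J1=11, J2=4, J3=13, J4=6, J5=28, J6=5
Total turnaround = 11 + 4 + 13 + 6 + 28 + 5 = 67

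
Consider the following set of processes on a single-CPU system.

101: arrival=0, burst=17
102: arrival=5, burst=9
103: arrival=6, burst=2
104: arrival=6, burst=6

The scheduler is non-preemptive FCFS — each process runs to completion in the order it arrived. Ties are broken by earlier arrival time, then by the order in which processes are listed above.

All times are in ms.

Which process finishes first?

Schedule: | 101 0-17 | 102 17-26 | 103 26-28 | 104 28-34 |
Completion: 101=17  102=26  103=28  104=34
Finish order: 101 → 102 → 103 → 104

101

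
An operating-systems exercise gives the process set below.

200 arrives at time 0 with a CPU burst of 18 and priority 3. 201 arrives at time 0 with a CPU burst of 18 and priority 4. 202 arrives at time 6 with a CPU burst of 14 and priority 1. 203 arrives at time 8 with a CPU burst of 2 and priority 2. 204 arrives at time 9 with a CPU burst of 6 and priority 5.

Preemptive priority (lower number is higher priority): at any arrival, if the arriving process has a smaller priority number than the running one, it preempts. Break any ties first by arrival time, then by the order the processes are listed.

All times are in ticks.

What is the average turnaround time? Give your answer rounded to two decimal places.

32.60

Gantt: | 200 0-6 | 202 6-20 | 203 20-22 | 200 22-34 | 201 34-52 | 204 52-58 |
Completion: 200=34  201=52  202=20  203=22  204=58
Turnaround times: 200=34, 201=52, 202=14, 203=14, 204=49
Average turnaround = (34+52+14+14+49) / 5 = 163/5 = 32.60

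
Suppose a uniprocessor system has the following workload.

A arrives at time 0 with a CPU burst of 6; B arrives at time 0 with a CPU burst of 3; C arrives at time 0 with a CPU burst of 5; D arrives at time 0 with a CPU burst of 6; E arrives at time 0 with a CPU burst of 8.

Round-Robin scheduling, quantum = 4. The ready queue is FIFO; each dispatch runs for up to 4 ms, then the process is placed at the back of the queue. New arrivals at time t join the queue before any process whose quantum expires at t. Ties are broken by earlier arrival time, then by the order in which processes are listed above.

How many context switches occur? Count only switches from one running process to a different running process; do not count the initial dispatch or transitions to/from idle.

8

Timeline: | A 0-4 | B 4-7 | C 7-11 | D 11-15 | E 15-19 | A 19-21 | C 21-22 | D 22-24 | E 24-28 |
Completion: A=21  B=7  C=22  D=24  E=28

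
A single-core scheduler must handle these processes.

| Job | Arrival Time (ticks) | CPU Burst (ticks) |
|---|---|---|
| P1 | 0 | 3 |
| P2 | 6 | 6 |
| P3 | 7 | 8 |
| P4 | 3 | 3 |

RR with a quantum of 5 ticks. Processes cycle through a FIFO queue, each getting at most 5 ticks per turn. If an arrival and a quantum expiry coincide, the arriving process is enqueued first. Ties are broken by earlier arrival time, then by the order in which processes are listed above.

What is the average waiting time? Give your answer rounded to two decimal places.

Schedule: | P1 0-3 | P4 3-6 | P2 6-11 | P3 11-16 | P2 16-17 | P3 17-20 |
Completion: P1=3  P2=17  P3=20  P4=6
Turnaround (C−A): P1=3  P2=11  P3=13  P4=3
Waiting times: P1=0, P2=5, P3=5, P4=0
Average waiting = (0+5+5+0) / 4 = 10/4 = 2.50

2.50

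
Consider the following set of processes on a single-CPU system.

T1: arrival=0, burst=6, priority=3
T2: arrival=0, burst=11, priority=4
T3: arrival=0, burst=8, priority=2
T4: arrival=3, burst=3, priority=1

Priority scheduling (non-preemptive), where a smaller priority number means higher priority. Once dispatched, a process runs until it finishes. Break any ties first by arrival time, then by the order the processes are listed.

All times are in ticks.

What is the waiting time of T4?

5

Gantt: | T3 0-8 | T4 8-11 | T1 11-17 | T2 17-28 |
Completion: T1=17  T2=28  T3=8  T4=11
Waiting(T4) = turnaround − burst = 8 − 3 = 5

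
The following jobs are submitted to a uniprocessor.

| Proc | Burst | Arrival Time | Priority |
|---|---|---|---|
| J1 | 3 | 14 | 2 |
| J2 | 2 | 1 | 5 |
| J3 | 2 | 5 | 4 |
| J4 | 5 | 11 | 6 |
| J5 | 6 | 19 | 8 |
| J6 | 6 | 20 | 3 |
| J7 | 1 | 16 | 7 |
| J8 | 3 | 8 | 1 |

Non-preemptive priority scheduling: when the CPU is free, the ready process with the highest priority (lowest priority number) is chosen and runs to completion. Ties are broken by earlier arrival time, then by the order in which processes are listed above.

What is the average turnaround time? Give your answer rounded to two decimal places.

5.00

Timeline: | idle 0-1 | J2 1-3 | idle 3-5 | J3 5-7 | idle 7-8 | J8 8-11 | J4 11-16 | J1 16-19 | J7 19-20 | J6 20-26 | J5 26-32 |
Completion: J1=19  J2=3  J3=7  J4=16  J5=32  J6=26  J7=20  J8=11
Turnaround times: J1=5, J2=2, J3=2, J4=5, J5=13, J6=6, J7=4, J8=3
Average turnaround = (5+2+2+5+13+6+4+3) / 8 = 40/8 = 5.00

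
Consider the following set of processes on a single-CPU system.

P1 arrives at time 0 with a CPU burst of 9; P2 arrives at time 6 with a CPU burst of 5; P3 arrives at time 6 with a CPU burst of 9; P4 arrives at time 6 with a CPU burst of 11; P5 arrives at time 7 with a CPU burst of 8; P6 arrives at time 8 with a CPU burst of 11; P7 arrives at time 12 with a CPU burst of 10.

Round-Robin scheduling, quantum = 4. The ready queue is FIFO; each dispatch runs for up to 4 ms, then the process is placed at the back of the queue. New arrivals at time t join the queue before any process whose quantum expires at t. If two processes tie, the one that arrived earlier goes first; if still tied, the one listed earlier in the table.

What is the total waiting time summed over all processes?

238

Timeline: | P1 0-8 | P2 8-12 | P3 12-16 | P4 16-20 | P5 20-24 | P6 24-28 | P1 28-29 | P7 29-33 | P2 33-34 | P3 34-38 | P4 38-42 | P5 42-46 | P6 46-50 | P7 50-54 | P3 54-55 | P4 55-58 | P6 58-61 | P7 61-63 |
Completion: P1=29  P2=34  P3=55  P4=58  P5=46  P6=61  P7=63
Waiting = turnaround − burst: P1=20, P2=23, P3=40, P4=41, P5=31, P6=42, P7=41
Total waiting = 20 + 23 + 40 + 41 + 31 + 42 + 41 = 238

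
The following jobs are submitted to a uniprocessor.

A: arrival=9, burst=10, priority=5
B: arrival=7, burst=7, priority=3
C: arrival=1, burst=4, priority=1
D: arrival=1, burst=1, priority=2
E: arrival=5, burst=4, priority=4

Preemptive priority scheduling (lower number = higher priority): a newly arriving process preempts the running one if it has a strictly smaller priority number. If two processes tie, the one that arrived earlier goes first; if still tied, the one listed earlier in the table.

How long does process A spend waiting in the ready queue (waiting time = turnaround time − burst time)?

8

Timeline: | idle 0-1 | C 1-5 | D 5-6 | E 6-7 | B 7-14 | E 14-17 | A 17-27 |
Completion: A=27  B=14  C=5  D=6  E=17
Waiting(A) = turnaround − burst = 18 − 10 = 8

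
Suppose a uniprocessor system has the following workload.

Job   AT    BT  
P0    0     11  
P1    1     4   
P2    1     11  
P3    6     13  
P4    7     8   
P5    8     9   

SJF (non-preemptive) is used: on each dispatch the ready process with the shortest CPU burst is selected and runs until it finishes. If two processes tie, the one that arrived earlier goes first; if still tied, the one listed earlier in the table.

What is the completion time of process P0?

Gantt: | P0 0-11 | P1 11-15 | P4 15-23 | P5 23-32 | P2 32-43 | P3 43-56 |
Completion: P0=11  P1=15  P2=43  P3=56  P4=23  P5=32

11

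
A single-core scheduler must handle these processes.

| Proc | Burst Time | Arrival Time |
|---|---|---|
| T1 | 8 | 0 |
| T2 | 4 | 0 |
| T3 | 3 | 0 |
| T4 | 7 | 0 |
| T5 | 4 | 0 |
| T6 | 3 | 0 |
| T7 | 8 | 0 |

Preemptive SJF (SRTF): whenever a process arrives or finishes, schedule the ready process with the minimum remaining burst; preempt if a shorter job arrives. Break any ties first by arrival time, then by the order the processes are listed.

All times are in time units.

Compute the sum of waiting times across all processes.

83

Timeline: | T3 0-3 | T6 3-6 | T2 6-10 | T5 10-14 | T4 14-21 | T1 21-29 | T7 29-37 |
Completion: T1=29  T2=10  T3=3  T4=21  T5=14  T6=6  T7=37
Turnaround (C−A): T1=29  T2=10  T3=3  T4=21  T5=14  T6=6  T7=37
Waiting = turnaround − burst: T1=21, T2=6, T3=0, T4=14, T5=10, T6=3, T7=29
Total waiting = 21 + 6 + 0 + 14 + 10 + 3 + 29 = 83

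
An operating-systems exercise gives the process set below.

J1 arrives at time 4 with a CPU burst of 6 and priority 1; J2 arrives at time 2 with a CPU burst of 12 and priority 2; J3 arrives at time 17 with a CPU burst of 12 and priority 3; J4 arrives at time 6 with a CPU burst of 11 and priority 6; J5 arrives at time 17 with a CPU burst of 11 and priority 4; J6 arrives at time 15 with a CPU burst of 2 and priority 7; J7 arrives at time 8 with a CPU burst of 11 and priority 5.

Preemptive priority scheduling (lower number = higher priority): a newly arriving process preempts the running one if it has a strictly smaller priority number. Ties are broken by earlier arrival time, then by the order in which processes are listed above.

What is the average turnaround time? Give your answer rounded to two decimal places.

31.71

Gantt: | idle 0-2 | J2 2-4 | J1 4-10 | J2 10-20 | J3 20-32 | J5 32-43 | J7 43-54 | J4 54-65 | J6 65-67 |
Completion: J1=10  J2=20  J3=32  J4=65  J5=43  J6=67  J7=54
Turnaround times: J1=6, J2=18, J3=15, J4=59, J5=26, J6=52, J7=46
Average turnaround = (6+18+15+59+26+52+46) / 7 = 222/7 = 31.71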